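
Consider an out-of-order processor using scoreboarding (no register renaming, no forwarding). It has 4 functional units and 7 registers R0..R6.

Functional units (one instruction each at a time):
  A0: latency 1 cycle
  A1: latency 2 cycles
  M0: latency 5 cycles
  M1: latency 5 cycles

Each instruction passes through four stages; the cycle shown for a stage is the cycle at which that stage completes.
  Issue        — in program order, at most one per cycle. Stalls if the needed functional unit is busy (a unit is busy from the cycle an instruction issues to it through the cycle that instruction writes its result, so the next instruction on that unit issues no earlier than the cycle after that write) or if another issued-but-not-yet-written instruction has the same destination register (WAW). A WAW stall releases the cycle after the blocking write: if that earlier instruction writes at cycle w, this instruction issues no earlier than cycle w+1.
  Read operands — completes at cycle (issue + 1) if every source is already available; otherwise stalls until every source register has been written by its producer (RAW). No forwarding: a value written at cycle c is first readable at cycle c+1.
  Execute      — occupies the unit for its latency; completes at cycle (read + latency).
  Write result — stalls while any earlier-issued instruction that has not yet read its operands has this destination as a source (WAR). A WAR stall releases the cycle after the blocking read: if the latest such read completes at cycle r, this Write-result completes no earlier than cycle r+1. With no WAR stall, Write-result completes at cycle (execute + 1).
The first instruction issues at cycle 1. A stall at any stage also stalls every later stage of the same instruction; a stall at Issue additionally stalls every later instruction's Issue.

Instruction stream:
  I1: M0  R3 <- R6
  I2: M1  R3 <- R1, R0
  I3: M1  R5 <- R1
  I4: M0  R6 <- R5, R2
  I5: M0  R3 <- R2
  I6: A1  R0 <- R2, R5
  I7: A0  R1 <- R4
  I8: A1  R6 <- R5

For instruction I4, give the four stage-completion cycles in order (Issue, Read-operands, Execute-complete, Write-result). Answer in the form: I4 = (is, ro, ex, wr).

I4 = (18, 25, 30, 31)

I1: IS=1 RO=2 EX=7 WR=8
I2: IS=9 RO=10 EX=15 WR=16  [WAW R3: wait I1 write@8]
I3: IS=17 RO=18 EX=23 WR=24  [struct: M1 busy until I2 writes@16]
I4: IS=18 RO=25 EX=30 WR=31  [RAW R5: wait I3 write@24]
I5: IS=32 RO=33 EX=38 WR=39  [struct: M0 busy until I4 writes@31]
I6: IS=33 RO=34 EX=36 WR=37
I7: IS=34 RO=35 EX=36 WR=37
I8: IS=38 RO=39 EX=41 WR=42  [struct: A1 busy until I6 writes@37]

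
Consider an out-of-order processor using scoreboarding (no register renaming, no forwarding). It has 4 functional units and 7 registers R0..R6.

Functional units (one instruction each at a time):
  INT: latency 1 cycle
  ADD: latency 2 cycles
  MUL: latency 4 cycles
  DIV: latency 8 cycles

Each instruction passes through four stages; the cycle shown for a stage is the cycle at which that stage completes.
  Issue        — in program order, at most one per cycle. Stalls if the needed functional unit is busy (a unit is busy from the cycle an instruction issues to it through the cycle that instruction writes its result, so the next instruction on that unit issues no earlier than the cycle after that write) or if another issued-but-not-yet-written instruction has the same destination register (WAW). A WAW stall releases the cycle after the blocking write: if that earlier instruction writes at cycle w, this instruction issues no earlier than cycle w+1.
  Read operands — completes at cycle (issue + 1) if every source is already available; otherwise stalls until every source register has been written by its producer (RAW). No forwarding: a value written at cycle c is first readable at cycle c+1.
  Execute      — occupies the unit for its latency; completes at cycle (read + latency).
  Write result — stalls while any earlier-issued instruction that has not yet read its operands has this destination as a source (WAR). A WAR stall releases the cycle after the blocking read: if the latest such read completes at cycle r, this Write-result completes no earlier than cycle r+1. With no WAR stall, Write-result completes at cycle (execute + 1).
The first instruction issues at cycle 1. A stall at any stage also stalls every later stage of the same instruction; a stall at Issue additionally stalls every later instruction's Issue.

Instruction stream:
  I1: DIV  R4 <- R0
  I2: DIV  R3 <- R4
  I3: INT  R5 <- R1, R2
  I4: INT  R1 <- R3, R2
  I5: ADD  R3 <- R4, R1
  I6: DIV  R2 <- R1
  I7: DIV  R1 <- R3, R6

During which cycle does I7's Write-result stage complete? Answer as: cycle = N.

cycle = 46

[I1] 1/2/10/11
[I2] 12/13/21/22  (struct: DIV busy until I1 writes@11)
[I3] 13/14/15/16
[I4] 17/23/24/25  (struct: INT busy until I3 writes@16; RAW R3: wait I2 write@22)
[I5] 23/26/28/29  (WAW R3: wait I2 write@22; RAW R1: wait I4 write@25)
[I6] 24/26/34/35  (RAW R1: wait I4 write@25)
[I7] 36/37/45/46  (struct: DIV busy until I6 writes@35)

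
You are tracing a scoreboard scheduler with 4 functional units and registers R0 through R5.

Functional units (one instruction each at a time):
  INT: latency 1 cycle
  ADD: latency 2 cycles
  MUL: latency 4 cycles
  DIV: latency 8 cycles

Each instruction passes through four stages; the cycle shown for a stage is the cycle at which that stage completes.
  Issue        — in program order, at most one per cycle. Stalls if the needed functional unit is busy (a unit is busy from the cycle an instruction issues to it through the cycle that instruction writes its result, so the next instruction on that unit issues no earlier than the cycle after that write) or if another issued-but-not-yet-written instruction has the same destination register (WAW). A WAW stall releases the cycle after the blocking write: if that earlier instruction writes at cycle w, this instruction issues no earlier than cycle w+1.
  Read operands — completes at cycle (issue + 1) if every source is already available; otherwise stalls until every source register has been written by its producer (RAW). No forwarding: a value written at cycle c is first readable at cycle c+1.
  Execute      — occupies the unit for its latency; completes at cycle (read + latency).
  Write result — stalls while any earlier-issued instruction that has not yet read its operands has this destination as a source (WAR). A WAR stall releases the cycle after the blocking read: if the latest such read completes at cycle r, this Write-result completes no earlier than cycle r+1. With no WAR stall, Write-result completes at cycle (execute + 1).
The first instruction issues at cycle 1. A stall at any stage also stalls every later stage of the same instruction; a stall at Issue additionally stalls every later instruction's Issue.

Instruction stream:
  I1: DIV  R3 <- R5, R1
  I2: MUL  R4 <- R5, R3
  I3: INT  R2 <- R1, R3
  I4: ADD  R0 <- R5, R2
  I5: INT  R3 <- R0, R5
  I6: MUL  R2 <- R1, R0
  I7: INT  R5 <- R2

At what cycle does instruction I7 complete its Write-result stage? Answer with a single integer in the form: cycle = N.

t=1  issue I1 (DIV)
t=2  I1 read-ops, issue I2 (MUL)
t=3  issue I3 (INT)
t=4  issue I4 (ADD)
t=10  I1 finished on DIV
t=11  I1→R3
t=12  I2 read-ops, I3 read-ops
t=13  I3 finished on INT
t=14  I3→R2
t=15  I4 read-ops, issue I5 (INT)
t=16  I2 finished on MUL
t=17  I2→R4, I4 finished on ADD
t=18  I4→R0, issue I6 (MUL)
t=19  I5 read-ops, I6 read-ops
t=20  I5 finished on INT
t=21  I5→R3
t=22  issue I7 (INT)
t=23  I6 finished on MUL
t=24  I6→R2
t=25  I7 read-ops
t=26  I7 finished on INT
t=27  I7→R5

cycle = 27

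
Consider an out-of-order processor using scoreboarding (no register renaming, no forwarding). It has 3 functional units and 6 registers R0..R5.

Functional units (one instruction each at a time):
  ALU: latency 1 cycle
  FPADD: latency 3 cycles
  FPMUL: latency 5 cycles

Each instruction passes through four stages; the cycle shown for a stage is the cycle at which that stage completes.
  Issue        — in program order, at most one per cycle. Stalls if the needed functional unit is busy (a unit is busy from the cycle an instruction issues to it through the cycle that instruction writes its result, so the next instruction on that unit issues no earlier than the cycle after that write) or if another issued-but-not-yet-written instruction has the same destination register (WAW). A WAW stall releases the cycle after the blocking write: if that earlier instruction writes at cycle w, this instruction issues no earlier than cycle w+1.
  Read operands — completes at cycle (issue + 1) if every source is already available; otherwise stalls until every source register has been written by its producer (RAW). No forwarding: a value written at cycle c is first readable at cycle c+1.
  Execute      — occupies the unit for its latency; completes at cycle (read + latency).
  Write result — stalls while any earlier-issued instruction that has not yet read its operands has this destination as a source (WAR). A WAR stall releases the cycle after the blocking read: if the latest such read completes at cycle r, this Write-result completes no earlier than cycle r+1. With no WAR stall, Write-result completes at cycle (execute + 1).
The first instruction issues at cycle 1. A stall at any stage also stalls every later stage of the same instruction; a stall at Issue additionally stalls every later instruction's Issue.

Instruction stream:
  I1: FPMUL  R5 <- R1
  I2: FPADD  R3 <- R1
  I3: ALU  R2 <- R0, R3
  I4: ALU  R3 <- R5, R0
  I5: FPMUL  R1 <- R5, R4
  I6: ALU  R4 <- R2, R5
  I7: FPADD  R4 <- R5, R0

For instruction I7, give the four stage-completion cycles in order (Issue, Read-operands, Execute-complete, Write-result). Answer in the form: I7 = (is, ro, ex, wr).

I7 = (19, 20, 23, 24)

c1: issue I1 (FPMUL)
c2: I1 read-ops | issue I2 (FPADD)
c3: I2 read-ops | issue I3 (ALU)
c6: I2 finished on FPADD
c7: I1 finished on FPMUL | I2→R3
c8: I1→R5 | I3 read-ops
c9: I3 finished on ALU
c10: I3→R2
c11: issue I4 (ALU)
c12: I4 read-ops | issue I5 (FPMUL)
c13: I4 finished on ALU | I5 read-ops
c14: I4→R3
c15: issue I6 (ALU)
c16: I6 read-ops
c17: I6 finished on ALU
c18: I5 finished on FPMUL | I6→R4
c19: I5→R1 | issue I7 (FPADD)
c20: I7 read-ops
c23: I7 finished on FPADD
c24: I7→R4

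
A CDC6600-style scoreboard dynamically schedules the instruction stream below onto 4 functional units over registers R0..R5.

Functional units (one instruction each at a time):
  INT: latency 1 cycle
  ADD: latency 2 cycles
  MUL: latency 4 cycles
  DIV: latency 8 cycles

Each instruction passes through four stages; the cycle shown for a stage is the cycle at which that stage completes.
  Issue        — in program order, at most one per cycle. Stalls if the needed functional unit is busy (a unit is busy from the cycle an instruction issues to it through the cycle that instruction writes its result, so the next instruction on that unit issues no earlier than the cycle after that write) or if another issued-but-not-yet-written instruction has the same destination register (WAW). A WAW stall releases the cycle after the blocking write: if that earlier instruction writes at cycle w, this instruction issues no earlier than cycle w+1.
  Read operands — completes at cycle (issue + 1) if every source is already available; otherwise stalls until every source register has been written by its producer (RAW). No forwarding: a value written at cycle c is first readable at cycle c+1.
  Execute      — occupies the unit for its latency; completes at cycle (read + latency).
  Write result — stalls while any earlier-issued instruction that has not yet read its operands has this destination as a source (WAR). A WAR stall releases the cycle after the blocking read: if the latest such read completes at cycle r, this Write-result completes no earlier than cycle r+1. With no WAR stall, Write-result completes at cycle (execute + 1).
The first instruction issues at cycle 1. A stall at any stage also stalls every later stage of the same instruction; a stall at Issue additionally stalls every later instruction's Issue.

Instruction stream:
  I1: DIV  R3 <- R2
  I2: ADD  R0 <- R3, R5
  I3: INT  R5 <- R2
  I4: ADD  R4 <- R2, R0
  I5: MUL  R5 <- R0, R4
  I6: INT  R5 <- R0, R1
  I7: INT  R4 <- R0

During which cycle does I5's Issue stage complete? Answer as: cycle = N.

1) issue 1, read 2, done 10, write 11
2) issue 2, read 12, done 14, write 15  <RAW R3: wait I1 write@11>
3) issue 3, read 4, done 5, write 13  <WAR R5: wait I2 read@12>
4) issue 16, read 17, done 19, write 20  <struct: ADD busy until I2 writes@15>
5) issue 17, read 21, done 25, write 26  <RAW R4: wait I4 write@20>
6) issue 27, read 28, done 29, write 30  <WAW R5: wait I5 write@26>
7) issue 31, read 32, done 33, write 34  <struct: INT busy until I6 writes@30>

cycle = 17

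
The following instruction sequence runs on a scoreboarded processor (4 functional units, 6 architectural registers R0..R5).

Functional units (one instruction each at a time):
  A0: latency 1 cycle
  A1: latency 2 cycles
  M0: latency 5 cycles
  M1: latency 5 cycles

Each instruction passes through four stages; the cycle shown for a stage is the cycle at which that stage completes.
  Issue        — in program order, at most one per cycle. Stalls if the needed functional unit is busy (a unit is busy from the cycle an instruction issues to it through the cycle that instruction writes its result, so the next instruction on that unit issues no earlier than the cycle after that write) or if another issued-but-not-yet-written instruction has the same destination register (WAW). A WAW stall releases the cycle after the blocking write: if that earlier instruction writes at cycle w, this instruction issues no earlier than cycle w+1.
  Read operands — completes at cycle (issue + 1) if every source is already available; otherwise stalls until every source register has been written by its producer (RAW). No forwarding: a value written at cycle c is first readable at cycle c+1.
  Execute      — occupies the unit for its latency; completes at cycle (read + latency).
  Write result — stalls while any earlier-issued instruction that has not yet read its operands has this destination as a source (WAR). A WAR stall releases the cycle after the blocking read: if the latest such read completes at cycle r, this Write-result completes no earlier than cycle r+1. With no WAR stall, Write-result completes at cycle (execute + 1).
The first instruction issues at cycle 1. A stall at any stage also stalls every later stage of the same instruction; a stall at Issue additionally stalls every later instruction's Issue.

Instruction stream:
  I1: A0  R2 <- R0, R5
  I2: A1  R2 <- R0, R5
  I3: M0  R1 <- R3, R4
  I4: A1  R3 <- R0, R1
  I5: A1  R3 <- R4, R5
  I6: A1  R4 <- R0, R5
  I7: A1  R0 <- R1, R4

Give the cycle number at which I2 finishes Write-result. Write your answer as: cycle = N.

I1 -> (1, 2, 3, 4)
I2 -> (5, 6, 8, 9)  // WAW R2: wait I1 write@4
I3 -> (6, 7, 12, 13)
I4 -> (10, 14, 16, 17)  // struct: A1 busy until I2 writes@9, RAW R1: wait I3 write@13
I5 -> (18, 19, 21, 22)  // struct: A1 busy until I4 writes@17
I6 -> (23, 24, 26, 27)  // struct: A1 busy until I5 writes@22
I7 -> (28, 29, 31, 32)  // struct: A1 busy until I6 writes@27

cycle = 9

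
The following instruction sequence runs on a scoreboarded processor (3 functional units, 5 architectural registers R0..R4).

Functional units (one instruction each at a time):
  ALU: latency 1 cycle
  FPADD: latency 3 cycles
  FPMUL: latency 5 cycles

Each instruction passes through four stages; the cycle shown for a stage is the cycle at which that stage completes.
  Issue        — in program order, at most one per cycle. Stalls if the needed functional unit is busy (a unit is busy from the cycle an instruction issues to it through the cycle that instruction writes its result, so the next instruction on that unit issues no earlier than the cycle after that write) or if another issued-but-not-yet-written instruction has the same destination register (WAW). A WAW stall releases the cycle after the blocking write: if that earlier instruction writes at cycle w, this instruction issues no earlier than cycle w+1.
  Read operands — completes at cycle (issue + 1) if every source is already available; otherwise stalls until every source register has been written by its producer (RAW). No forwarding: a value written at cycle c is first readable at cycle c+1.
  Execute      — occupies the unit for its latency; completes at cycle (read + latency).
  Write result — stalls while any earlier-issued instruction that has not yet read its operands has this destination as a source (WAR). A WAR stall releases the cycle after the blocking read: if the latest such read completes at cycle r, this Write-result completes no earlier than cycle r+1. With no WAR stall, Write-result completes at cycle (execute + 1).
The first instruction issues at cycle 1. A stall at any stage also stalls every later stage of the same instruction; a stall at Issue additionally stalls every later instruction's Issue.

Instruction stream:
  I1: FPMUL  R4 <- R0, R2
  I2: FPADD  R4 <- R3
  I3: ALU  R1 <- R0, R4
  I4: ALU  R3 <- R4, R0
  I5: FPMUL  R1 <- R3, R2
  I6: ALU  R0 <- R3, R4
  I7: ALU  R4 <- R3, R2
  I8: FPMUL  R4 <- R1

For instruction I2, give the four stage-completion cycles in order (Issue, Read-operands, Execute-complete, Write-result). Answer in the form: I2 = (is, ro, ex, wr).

I2 = (9, 10, 13, 14)

c1: I1 dispatched to FPMUL
c2: I1 operands ready
c7: I1 complete
c8: R4←I1
c9: I2 dispatched to FPADD
c10: I2 operands ready · I3 dispatched to ALU
c13: I2 complete
c14: R4←I2
c15: I3 operands ready
c16: I3 complete
c17: R1←I3
c18: I4 dispatched to ALU
c19: I4 operands ready · I5 dispatched to FPMUL
c20: I4 complete
c21: R3←I4
c22: I5 operands ready · I6 dispatched to ALU
c23: I6 operands ready
c24: I6 complete
c25: R0←I6
c26: I7 dispatched to ALU
c27: I5 complete · I7 operands ready
c28: R1←I5 · I7 complete
c29: R4←I7
c30: I8 dispatched to FPMUL
c31: I8 operands ready
c36: I8 complete
c37: R4←I8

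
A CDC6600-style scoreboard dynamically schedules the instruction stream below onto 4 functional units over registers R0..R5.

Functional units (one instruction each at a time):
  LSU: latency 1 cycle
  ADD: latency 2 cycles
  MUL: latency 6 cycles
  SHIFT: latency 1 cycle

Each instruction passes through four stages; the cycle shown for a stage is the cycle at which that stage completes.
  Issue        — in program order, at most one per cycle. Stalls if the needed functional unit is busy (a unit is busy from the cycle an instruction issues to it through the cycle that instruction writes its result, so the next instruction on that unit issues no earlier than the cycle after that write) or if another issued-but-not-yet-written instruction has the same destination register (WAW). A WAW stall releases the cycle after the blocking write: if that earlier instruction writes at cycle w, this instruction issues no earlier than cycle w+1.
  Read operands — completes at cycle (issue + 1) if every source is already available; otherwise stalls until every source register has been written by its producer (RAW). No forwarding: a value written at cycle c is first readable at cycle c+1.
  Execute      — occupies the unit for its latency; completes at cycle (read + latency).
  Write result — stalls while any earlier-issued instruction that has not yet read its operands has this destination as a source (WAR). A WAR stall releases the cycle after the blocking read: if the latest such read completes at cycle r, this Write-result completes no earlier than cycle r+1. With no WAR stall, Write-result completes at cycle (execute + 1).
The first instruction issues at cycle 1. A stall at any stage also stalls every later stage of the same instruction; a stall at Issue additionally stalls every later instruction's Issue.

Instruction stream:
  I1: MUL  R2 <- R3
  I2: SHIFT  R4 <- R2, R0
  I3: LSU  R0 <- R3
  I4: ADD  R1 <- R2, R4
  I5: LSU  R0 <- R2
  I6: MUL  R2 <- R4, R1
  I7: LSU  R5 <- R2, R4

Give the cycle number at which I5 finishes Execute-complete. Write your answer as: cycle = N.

cycle = 14

[1] I1 dispatched to MUL
[2] I1 operands ready; I2 dispatched to SHIFT
[3] I3 dispatched to LSU
[4] I3 operands ready; I4 dispatched to ADD
[5] I3 complete
[8] I1 complete
[9] R2←I1
[10] I2 operands ready
[11] I2 complete; R0←I3
[12] R4←I2; I5 dispatched to LSU
[13] I4 operands ready; I5 operands ready; I6 dispatched to MUL
[14] I5 complete
[15] I4 complete; R0←I5
[16] R1←I4; I7 dispatched to LSU
[17] I6 operands ready
[23] I6 complete
[24] R2←I6
[25] I7 operands ready
[26] I7 complete
[27] R5←I7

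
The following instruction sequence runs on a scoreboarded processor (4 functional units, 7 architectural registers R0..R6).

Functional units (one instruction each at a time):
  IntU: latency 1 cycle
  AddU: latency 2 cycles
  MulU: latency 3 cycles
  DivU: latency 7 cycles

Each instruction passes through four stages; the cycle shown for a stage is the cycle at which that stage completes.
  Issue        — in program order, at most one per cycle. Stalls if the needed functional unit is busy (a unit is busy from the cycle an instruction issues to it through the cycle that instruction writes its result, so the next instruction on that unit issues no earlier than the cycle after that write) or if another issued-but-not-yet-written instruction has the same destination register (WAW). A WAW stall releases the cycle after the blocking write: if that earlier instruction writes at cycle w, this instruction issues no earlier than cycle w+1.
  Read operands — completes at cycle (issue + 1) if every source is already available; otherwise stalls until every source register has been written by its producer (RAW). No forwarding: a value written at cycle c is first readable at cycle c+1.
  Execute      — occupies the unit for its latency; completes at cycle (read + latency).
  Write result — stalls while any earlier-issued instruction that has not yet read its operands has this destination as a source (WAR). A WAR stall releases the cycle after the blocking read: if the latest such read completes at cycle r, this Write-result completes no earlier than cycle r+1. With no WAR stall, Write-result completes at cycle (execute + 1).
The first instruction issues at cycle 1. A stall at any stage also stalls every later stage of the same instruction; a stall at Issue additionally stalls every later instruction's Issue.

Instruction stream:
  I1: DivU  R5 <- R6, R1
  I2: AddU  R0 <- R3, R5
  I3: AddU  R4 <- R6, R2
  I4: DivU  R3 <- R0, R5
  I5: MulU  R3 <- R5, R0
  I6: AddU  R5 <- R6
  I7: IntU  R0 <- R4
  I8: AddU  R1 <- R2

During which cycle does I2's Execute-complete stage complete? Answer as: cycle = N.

cycle = 13

I1 -> (1, 2, 9, 10)
I2 -> (2, 11, 13, 14)  // RAW R5: wait I1 write@10
I3 -> (15, 16, 18, 19)  // struct: AddU busy until I2 writes@14
I4 -> (16, 17, 24, 25)
I5 -> (26, 27, 30, 31)  // WAW R3: wait I4 write@25
I6 -> (27, 28, 30, 31)
I7 -> (28, 29, 30, 31)
I8 -> (32, 33, 35, 36)  // struct: AddU busy until I6 writes@31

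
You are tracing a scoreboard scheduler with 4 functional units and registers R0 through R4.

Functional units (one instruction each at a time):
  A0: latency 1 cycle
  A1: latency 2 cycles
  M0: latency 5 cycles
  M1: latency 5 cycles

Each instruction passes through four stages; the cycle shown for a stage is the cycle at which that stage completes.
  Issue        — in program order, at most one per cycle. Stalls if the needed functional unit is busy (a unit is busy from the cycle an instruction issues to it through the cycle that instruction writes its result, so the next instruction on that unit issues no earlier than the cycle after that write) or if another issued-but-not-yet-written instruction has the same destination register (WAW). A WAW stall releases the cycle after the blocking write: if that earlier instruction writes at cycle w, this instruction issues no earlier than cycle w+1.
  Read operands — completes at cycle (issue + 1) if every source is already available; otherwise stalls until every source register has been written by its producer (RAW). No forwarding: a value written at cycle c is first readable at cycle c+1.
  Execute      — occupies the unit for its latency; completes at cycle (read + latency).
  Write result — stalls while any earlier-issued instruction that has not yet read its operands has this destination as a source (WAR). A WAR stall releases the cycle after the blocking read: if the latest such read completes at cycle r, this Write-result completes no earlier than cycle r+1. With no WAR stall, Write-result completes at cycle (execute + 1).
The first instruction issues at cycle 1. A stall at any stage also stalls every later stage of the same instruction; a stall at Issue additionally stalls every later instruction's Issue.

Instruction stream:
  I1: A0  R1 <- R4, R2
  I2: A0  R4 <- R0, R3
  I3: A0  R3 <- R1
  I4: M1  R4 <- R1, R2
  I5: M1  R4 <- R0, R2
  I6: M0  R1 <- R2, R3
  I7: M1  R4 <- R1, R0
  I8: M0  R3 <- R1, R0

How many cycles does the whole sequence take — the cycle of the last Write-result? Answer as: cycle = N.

cycle = 34

  I1 | 1 | 2 | 3 | 4
  I2 | 5 | 6 | 7 | 8   struct: A0 busy until I1 writes@4
  I3 | 9 | 10 | 11 | 12   struct: A0 busy until I2 writes@8
  I4 | 10 | 11 | 16 | 17
  I5 | 18 | 19 | 24 | 25   struct: M1 busy until I4 writes@17
  I6 | 19 | 20 | 25 | 26
  I7 | 26 | 27 | 32 | 33   struct: M1 busy until I5 writes@25
  I8 | 27 | 28 | 33 | 34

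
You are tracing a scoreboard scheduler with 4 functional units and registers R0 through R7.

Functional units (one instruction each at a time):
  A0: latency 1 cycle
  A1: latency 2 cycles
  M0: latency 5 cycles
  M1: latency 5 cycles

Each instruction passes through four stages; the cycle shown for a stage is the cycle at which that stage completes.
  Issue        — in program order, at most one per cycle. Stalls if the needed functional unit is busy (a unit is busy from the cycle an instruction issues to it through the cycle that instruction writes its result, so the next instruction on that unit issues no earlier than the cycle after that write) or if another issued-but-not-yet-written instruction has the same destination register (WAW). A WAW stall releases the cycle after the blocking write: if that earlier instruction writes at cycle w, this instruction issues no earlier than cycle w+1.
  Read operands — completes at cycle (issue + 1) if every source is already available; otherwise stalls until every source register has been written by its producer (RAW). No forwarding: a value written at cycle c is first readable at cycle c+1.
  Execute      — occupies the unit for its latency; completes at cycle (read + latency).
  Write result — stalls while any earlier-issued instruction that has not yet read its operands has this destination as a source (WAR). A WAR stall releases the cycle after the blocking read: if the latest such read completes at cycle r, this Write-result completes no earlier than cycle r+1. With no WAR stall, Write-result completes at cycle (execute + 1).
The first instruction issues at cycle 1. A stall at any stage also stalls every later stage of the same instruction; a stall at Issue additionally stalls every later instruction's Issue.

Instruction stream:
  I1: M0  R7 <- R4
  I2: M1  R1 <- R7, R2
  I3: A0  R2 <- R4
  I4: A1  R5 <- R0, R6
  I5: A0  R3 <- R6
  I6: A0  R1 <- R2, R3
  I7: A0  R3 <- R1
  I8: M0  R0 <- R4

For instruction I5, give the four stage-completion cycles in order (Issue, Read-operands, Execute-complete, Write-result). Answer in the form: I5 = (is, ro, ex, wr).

I5 = (11, 12, 13, 14)

cycle 1: I1 issues→M0
cycle 2: I1 reads · I2 issues→M1
cycle 3: I3 issues→A0
cycle 4: I3 reads · I4 issues→A1
cycle 5: I3 exec-done · I4 reads
cycle 7: I1 exec-done · I4 exec-done
cycle 8: I1 writes R7 · I4 writes R5
cycle 9: I2 reads
cycle 10: I3 writes R2
cycle 11: I5 issues→A0
cycle 12: I5 reads
cycle 13: I5 exec-done
cycle 14: I2 exec-done · I5 writes R3
cycle 15: I2 writes R1
cycle 16: I6 issues→A0
cycle 17: I6 reads
cycle 18: I6 exec-done
cycle 19: I6 writes R1
cycle 20: I7 issues→A0
cycle 21: I7 reads · I8 issues→M0
cycle 22: I7 exec-done · I8 reads
cycle 23: I7 writes R3
cycle 27: I8 exec-done
cycle 28: I8 writes R0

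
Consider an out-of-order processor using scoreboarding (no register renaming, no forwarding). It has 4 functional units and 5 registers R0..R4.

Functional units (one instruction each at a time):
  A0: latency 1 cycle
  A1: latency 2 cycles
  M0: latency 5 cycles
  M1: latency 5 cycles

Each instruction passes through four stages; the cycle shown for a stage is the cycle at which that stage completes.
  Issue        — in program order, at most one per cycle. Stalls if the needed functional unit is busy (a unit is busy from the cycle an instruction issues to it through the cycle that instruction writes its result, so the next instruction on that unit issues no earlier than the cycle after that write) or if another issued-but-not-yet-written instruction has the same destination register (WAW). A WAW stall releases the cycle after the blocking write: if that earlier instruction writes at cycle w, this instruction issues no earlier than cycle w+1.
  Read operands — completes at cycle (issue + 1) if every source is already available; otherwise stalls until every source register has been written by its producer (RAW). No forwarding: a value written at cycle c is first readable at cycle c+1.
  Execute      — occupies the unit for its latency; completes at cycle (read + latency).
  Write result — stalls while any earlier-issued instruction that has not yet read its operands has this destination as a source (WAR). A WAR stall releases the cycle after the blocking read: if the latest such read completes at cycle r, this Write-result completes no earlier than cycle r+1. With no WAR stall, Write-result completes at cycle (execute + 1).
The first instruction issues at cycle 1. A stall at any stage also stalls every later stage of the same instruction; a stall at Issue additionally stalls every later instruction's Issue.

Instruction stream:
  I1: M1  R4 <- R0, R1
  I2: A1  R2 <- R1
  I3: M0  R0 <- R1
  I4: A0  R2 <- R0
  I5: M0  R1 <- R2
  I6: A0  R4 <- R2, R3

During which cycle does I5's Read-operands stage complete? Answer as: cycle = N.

I1: IS=1 RO=2 EX=7 WR=8
I2: IS=2 RO=3 EX=5 WR=6
I3: IS=3 RO=4 EX=9 WR=10
I4: IS=7 RO=11 EX=12 WR=13  [WAW R2: wait I2 write@6; RAW R0: wait I3 write@10]
I5: IS=11 RO=14 EX=19 WR=20  [struct: M0 busy until I3 writes@10; RAW R2: wait I4 write@13]
I6: IS=14 RO=15 EX=16 WR=17  [struct: A0 busy until I4 writes@13]

cycle = 14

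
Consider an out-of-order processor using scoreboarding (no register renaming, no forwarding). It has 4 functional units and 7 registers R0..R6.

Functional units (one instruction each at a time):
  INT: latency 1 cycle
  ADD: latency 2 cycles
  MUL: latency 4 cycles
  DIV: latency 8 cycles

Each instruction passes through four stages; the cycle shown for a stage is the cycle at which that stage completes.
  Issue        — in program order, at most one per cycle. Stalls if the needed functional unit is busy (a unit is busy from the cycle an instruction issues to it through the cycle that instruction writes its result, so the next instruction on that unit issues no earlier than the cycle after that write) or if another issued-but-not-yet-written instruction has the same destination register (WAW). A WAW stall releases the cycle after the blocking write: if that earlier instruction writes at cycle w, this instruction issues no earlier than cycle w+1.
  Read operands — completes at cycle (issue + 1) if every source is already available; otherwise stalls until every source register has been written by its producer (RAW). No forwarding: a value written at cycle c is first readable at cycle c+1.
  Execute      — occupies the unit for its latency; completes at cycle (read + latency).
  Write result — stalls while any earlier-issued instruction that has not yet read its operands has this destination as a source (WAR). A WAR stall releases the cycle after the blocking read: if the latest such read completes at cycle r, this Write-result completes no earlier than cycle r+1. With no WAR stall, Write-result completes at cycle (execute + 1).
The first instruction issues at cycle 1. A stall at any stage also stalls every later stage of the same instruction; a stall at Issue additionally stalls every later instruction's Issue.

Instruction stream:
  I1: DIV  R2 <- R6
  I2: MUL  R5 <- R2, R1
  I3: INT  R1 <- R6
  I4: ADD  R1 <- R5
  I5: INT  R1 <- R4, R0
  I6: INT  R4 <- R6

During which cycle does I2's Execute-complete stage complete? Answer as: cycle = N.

cycle 1: I1 dispatched to DIV
cycle 2: I1 operands ready, I2 dispatched to MUL
cycle 3: I3 dispatched to INT
cycle 4: I3 operands ready
cycle 5: I3 complete
cycle 10: I1 complete
cycle 11: R2←I1
cycle 12: I2 operands ready
cycle 13: R1←I3
cycle 14: I4 dispatched to ADD
cycle 16: I2 complete
cycle 17: R5←I2
cycle 18: I4 operands ready
cycle 20: I4 complete
cycle 21: R1←I4
cycle 22: I5 dispatched to INT
cycle 23: I5 operands ready
cycle 24: I5 complete
cycle 25: R1←I5
cycle 26: I6 dispatched to INT
cycle 27: I6 operands ready
cycle 28: I6 complete
cycle 29: R4←I6

cycle = 16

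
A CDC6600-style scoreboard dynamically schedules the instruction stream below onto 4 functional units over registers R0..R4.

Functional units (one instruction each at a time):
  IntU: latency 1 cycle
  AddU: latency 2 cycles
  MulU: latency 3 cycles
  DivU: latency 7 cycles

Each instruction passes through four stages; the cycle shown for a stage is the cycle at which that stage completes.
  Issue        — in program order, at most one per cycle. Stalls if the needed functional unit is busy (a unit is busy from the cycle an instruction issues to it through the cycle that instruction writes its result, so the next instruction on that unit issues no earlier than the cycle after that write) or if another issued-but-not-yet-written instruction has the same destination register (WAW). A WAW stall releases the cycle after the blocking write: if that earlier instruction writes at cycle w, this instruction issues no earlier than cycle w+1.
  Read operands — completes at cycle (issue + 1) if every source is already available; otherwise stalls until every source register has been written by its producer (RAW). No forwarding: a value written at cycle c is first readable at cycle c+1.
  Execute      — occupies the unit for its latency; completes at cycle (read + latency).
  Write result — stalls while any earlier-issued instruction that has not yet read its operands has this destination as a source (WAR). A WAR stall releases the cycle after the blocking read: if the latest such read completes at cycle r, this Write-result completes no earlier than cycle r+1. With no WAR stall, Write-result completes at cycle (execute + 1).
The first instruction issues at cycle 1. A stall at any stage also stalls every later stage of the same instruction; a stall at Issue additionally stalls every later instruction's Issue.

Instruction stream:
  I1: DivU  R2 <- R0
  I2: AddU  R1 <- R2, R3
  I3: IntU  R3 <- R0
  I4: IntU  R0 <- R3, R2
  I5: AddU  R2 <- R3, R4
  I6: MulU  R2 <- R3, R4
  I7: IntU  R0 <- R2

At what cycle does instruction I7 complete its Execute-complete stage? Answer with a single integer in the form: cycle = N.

[I1] 1/2/9/10
[I2] 2/11/13/14  (RAW R2: wait I1 write@10)
[I3] 3/4/5/12  (WAR R3: wait I2 read@11)
[I4] 13/14/15/16  (struct: IntU busy until I3 writes@12)
[I5] 15/16/18/19  (struct: AddU busy until I2 writes@14)
[I6] 20/21/24/25  (WAW R2: wait I5 write@19)
[I7] 21/26/27/28  (RAW R2: wait I6 write@25)

cycle = 27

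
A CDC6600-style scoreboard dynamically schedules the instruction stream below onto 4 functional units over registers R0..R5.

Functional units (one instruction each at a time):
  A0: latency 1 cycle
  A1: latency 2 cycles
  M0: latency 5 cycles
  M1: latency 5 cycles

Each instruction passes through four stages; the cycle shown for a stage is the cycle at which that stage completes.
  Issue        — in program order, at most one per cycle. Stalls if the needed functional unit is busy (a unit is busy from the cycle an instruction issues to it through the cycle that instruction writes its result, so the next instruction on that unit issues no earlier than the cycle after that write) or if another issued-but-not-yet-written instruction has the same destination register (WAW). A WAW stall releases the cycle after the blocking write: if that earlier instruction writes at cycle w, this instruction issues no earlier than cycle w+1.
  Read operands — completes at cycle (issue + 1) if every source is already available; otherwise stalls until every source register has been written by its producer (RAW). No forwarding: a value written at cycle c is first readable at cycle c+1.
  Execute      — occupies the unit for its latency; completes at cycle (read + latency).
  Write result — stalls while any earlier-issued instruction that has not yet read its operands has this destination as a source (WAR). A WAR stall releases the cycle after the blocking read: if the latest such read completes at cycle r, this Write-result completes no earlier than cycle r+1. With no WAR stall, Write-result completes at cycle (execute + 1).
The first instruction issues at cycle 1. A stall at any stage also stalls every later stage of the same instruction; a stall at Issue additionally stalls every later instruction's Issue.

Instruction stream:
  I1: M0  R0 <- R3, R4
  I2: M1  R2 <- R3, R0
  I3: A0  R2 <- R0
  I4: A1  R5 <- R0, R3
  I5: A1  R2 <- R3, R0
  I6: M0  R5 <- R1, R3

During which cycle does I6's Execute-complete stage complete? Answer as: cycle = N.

cycle = 29

[I1] 1/2/7/8
[I2] 2/9/14/15  (RAW R0: wait I1 write@8)
[I3] 16/17/18/19  (WAW R2: wait I2 write@15)
[I4] 17/18/20/21
[I5] 22/23/25/26  (struct: A1 busy until I4 writes@21)
[I6] 23/24/29/30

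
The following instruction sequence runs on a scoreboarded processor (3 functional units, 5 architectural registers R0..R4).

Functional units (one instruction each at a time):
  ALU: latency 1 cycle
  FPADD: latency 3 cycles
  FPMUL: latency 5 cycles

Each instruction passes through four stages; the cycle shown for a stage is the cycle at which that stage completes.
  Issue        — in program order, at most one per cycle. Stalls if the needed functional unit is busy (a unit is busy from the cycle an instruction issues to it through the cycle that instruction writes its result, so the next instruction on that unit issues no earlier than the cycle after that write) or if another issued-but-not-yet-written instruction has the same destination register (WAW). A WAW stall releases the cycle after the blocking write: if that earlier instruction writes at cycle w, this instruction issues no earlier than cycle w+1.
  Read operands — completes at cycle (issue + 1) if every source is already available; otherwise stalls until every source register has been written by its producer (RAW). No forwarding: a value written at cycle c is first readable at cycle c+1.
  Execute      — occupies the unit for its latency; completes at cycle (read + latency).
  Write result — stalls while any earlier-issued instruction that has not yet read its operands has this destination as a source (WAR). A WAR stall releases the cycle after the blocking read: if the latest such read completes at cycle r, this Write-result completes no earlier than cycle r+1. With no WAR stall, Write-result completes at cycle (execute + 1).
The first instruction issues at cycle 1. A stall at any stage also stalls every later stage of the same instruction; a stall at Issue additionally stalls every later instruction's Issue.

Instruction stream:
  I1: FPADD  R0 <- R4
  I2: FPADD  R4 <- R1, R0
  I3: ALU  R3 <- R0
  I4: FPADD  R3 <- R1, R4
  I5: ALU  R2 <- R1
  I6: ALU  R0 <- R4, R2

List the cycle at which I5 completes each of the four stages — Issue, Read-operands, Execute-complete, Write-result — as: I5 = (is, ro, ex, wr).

I5 = (14, 15, 16, 17)

[1] I1→FPADD
[2] I1 RO
[5] I1 EX
[6] I1 WR R0
[7] I2→FPADD
[8] I2 RO, I3→ALU
[9] I3 RO
[10] I3 EX
[11] I2 EX, I3 WR R3
[12] I2 WR R4
[13] I4→FPADD
[14] I4 RO, I5→ALU
[15] I5 RO
[16] I5 EX
[17] I4 EX, I5 WR R2
[18] I4 WR R3, I6→ALU
[19] I6 RO
[20] I6 EX
[21] I6 WR R0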